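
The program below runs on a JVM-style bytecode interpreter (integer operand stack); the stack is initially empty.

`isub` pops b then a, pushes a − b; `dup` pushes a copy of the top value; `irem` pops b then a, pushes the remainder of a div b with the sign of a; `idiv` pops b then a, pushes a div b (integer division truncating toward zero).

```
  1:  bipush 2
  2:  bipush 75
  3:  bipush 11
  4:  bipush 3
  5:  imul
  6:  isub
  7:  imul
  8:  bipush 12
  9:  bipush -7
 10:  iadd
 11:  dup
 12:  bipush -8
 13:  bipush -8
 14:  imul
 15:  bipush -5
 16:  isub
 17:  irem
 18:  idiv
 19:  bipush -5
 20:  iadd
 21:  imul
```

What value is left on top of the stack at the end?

-336

bipush 2  : 2
bipush 75 : 2 75
bipush 11 : 2 75 11
bipush 3  : 2 75 11 3
imul      : 2 75 33
isub      : 2 42
imul      : 84
bipush 12 : 84 12
bipush -7 : 84 12 -7
iadd      : 84 5
dup       : 84 5 5
bipush -8 : 84 5 5 -8
bipush -8 : 84 5 5 -8 -8
imul      : 84 5 5 64
bipush -5 : 84 5 5 64 -5
isub      : 84 5 5 69
irem      : 84 5 5
idiv      : 84 1
bipush -5 : 84 1 -5
iadd      : 84 -4
imul      : -336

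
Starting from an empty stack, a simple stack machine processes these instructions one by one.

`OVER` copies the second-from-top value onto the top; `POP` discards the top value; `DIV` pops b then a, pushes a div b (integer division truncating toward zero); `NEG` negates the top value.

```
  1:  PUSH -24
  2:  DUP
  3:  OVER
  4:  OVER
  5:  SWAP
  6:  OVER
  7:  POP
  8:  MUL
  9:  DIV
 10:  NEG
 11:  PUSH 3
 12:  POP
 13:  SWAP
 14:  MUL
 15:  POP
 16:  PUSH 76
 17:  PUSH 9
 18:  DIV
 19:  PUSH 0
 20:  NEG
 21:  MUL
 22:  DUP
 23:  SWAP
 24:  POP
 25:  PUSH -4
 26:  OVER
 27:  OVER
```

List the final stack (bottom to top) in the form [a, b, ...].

PUSH -24 -> -24
DUP      -> -24 -24
OVER     -> -24 -24 -24
OVER     -> -24 -24 -24 -24
SWAP     -> -24 -24 -24 -24
OVER     -> -24 -24 -24 -24 -24
POP      -> -24 -24 -24 -24
MUL      -> -24 -24 576
DIV      -> -24 0
NEG      -> -24 0
PUSH 3   -> -24 0 3
POP      -> -24 0
SWAP     -> 0 -24
MUL      -> 0
POP      -> (empty)
PUSH 76  -> 76
PUSH 9   -> 76 9
DIV      -> 8
PUSH 0   -> 8 0
NEG      -> 8 0
MUL      -> 0
DUP      -> 0 0
SWAP     -> 0 0
POP      -> 0
PUSH -4  -> 0 -4
OVER     -> 0 -4 0
OVER     -> 0 -4 0 -4

[0, -4, 0, -4]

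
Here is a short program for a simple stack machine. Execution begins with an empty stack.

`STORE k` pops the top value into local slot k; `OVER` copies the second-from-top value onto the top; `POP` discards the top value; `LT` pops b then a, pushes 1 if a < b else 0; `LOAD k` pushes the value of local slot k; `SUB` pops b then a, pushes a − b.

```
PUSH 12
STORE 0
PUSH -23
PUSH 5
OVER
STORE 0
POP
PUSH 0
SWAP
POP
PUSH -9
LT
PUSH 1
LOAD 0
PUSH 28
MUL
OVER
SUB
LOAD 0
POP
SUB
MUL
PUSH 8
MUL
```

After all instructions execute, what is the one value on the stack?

PUSH 12  -> 12
STORE 0  -> (empty)
PUSH -23 -> -23
PUSH 5   -> -23 5
OVER     -> -23 5 -23
STORE 0  -> -23 5
POP      -> -23
PUSH 0   -> -23 0
SWAP     -> 0 -23
POP      -> 0
PUSH -9  -> 0 -9
LT       -> 0
PUSH 1   -> 0 1
LOAD 0   -> 0 1 -23
PUSH 28  -> 0 1 -23 28
MUL      -> 0 1 -644
OVER     -> 0 1 -644 1
SUB      -> 0 1 -645
LOAD 0   -> 0 1 -645 -23
POP      -> 0 1 -645
SUB      -> 0 646
MUL      -> 0
PUSH 8   -> 0 8
MUL      -> 0

0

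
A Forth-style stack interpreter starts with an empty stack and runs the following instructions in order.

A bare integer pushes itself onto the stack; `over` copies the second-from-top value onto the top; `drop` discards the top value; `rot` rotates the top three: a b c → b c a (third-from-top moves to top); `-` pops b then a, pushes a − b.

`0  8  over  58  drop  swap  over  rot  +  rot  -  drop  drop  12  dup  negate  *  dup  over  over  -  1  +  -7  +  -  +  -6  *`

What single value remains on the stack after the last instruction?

0      -> 0
8      -> 0 8
over   -> 0 8 0
58     -> 0 8 0 58
drop   -> 0 8 0
swap   -> 0 0 8
over   -> 0 0 8 0
rot    -> 0 8 0 0
+      -> 0 8 0
rot    -> 8 0 0
-      -> 8 0
drop   -> 8
drop   -> (empty)
12     -> 12
dup    -> 12 12
negate -> 12 -12
*      -> -144
dup    -> -144 -144
over   -> -144 -144 -144
over   -> -144 -144 -144 -144
-      -> -144 -144 0
1      -> -144 -144 0 1
+      -> -144 -144 1
-7     -> -144 -144 1 -7
+      -> -144 -144 -6
-      -> -144 -138
+      -> -282
-6     -> -282 -6
*      -> 1692

1692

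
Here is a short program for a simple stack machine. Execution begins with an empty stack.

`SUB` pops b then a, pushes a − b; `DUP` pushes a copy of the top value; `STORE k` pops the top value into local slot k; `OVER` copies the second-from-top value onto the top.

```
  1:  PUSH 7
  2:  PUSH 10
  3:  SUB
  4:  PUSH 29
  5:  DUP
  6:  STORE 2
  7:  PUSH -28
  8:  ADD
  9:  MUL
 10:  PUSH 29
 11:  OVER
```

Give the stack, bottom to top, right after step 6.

[-3, 29]

PUSH 7  → 7
PUSH 10 → 7 10
SUB     → -3
PUSH 29 → -3 29
DUP     → -3 29 29
STORE 2 → -3 29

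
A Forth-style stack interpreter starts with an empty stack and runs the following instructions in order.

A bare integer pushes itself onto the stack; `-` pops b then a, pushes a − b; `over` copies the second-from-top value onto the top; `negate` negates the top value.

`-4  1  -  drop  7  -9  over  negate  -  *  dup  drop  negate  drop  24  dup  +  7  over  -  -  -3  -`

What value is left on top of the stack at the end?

-4      -4
1       -4 1
-       -5
drop    (empty)
7       7
-9      7 -9
over    7 -9 7
negate  7 -9 -7
-       7 -2
*       -14
dup     -14 -14
drop    -14
negate  14
drop    (empty)
24      24
dup     24 24
+       48
7       48 7
over    48 7 48
-       48 -41
-       89
-3      89 -3
-       92

92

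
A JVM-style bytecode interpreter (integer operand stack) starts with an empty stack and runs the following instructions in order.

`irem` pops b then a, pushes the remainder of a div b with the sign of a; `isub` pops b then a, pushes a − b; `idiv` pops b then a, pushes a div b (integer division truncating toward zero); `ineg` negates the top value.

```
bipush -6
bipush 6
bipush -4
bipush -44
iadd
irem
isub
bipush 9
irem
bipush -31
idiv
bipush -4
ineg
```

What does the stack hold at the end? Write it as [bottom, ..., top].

bipush -6  : [-6]
bipush 6   : [-6, 6]
bipush -4  : [-6, 6, -4]
bipush -44 : [-6, 6, -4, -44]
iadd       : [-6, 6, -48]
irem       : [-6, 6]
isub       : [-12]
bipush 9   : [-12, 9]
irem       : [-3]
bipush -31 : [-3, -31]
idiv       : [0]
bipush -4  : [0, -4]
ineg       : [0, 4]

[0, 4]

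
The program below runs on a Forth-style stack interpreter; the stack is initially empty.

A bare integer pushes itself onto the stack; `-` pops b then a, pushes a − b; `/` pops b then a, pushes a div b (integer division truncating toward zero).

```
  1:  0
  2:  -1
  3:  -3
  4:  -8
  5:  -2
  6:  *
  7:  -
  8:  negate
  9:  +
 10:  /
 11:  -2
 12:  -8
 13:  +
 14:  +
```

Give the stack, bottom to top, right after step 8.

[0, -1, 19]

0      -> 0
-1     -> 0 -1
-3     -> 0 -1 -3
-8     -> 0 -1 -3 -8
-2     -> 0 -1 -3 -8 -2
*      -> 0 -1 -3 16
-      -> 0 -1 -19
negate -> 0 -1 19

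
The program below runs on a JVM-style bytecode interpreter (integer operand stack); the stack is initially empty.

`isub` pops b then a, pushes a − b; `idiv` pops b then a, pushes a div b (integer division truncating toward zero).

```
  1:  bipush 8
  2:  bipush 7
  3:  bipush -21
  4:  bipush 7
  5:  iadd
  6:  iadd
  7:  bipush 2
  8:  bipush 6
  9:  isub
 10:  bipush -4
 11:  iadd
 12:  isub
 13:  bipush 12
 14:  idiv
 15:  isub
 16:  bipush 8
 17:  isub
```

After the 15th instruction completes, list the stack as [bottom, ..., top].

bipush 8   → [8]
bipush 7   → [8, 7]
bipush -21 → [8, 7, -21]
bipush 7   → [8, 7, -21, 7]
iadd       → [8, 7, -14]
iadd       → [8, -7]
bipush 2   → [8, -7, 2]
bipush 6   → [8, -7, 2, 6]
isub       → [8, -7, -4]
bipush -4  → [8, -7, -4, -4]
iadd       → [8, -7, -8]
isub       → [8, 1]
bipush 12  → [8, 1, 12]
idiv       → [8, 0]
isub       → [8]

[8]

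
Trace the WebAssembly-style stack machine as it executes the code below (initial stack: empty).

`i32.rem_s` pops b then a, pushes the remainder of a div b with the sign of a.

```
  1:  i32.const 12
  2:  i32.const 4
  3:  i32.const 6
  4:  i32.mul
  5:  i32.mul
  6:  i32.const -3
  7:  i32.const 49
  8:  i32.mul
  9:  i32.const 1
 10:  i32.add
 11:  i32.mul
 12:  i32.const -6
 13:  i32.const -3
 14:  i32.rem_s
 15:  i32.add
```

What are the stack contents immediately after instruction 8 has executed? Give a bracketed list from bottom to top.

i32.const 12  12
i32.const 4   12 4
i32.const 6   12 4 6
i32.mul       12 24
i32.mul       288
i32.const -3  288 -3
i32.const 49  288 -3 49
i32.mul       288 -147

[288, -147]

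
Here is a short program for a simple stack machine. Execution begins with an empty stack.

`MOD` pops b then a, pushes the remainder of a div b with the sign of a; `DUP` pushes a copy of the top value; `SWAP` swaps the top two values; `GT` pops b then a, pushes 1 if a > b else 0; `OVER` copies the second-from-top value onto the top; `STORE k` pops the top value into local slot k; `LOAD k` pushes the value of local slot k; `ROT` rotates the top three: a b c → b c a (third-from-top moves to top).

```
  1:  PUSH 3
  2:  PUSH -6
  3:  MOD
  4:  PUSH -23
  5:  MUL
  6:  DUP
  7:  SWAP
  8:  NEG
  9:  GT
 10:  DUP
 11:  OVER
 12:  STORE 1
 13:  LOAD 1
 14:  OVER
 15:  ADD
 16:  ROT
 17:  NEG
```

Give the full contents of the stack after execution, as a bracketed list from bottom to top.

PUSH 3   → 3
PUSH -6  → 3 -6
MOD      → 3
PUSH -23 → 3 -23
MUL      → -69
DUP      → -69 -69
SWAP     → -69 -69
NEG      → -69 69
GT       → 0
DUP      → 0 0
OVER     → 0 0 0
STORE 1  → 0 0
LOAD 1   → 0 0 0
OVER     → 0 0 0 0
ADD      → 0 0 0
ROT      → 0 0 0
NEG      → 0 0 0

[0, 0, 0]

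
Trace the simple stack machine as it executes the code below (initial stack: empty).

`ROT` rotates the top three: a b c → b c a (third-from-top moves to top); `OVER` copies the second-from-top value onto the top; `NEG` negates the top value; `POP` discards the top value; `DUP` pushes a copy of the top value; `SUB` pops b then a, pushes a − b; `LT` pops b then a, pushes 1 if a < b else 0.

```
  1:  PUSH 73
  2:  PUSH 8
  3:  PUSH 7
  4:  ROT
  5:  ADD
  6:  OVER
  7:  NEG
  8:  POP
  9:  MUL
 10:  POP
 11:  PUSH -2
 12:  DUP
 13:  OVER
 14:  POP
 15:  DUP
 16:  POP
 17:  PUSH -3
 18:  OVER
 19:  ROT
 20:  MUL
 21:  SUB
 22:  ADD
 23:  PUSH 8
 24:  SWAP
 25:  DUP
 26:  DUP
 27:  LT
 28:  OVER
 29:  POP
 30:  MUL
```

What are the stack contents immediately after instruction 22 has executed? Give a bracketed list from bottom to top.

PUSH 73 : [73]
PUSH 8  : [73, 8]
PUSH 7  : [73, 8, 7]
ROT     : [8, 7, 73]
ADD     : [8, 80]
OVER    : [8, 80, 8]
NEG     : [8, 80, -8]
POP     : [8, 80]
MUL     : [640]
POP     : []
PUSH -2 : [-2]
DUP     : [-2, -2]
OVER    : [-2, -2, -2]
POP     : [-2, -2]
DUP     : [-2, -2, -2]
POP     : [-2, -2]
PUSH -3 : [-2, -2, -3]
OVER    : [-2, -2, -3, -2]
ROT     : [-2, -3, -2, -2]
MUL     : [-2, -3, 4]
SUB     : [-2, -7]
ADD     : [-9]

[-9]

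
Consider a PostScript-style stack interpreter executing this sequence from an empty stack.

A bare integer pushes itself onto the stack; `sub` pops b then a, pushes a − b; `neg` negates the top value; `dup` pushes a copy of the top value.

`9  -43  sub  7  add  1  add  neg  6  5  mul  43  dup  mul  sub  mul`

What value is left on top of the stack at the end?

109140

9    9
-43  9 -43
sub  52
7    52 7
add  59
1    59 1
add  60
neg  -60
6    -60 6
5    -60 6 5
mul  -60 30
43   -60 30 43
dup  -60 30 43 43
mul  -60 30 1849
sub  -60 -1819
mul  109140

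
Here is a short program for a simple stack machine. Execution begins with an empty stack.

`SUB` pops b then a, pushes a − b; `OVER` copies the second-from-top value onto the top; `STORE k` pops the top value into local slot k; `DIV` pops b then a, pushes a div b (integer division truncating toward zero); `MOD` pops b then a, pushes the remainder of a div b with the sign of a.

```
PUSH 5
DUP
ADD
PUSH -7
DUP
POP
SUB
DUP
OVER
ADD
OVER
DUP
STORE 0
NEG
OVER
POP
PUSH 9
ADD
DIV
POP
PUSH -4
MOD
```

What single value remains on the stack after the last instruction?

PUSH 5  → 5
DUP     → 5 5
ADD     → 10
PUSH -7 → 10 -7
DUP     → 10 -7 -7
POP     → 10 -7
SUB     → 17
DUP     → 17 17
OVER    → 17 17 17
ADD     → 17 34
OVER    → 17 34 17
DUP     → 17 34 17 17
STORE 0 → 17 34 17
NEG     → 17 34 -17
OVER    → 17 34 -17 34
POP     → 17 34 -17
PUSH 9  → 17 34 -17 9
ADD     → 17 34 -8
DIV     → 17 -4
POP     → 17
PUSH -4 → 17 -4
MOD     → 1

1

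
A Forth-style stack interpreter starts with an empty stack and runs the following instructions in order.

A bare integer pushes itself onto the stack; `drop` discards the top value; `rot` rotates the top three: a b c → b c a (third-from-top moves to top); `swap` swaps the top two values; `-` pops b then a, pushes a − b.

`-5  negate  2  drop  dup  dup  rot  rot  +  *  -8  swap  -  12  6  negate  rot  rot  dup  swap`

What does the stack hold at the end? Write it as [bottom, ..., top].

-5      -5
negate  5
2       5 2
drop    5
dup     5 5
dup     5 5 5
rot     5 5 5
rot     5 5 5
+       5 10
*       50
-8      50 -8
swap    -8 50
-       -58
12      -58 12
6       -58 12 6
negate  -58 12 -6
rot     12 -6 -58
rot     -6 -58 12
dup     -6 -58 12 12
swap    -6 -58 12 12

[-6, -58, 12, 12]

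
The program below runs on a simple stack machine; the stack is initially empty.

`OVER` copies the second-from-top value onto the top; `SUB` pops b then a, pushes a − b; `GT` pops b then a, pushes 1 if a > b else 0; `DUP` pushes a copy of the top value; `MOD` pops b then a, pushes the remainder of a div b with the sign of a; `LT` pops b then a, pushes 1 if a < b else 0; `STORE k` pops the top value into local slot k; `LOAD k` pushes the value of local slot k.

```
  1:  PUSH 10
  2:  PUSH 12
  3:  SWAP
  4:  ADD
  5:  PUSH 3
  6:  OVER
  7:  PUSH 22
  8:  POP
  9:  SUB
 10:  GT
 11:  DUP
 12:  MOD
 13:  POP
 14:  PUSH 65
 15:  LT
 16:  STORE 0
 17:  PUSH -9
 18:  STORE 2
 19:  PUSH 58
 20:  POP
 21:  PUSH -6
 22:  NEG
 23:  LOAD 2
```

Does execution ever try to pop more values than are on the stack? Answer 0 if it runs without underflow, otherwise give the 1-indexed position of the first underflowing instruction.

15

PUSH 10 → [10]
PUSH 12 → [10, 12]
SWAP    → [12, 10]
ADD     → [22]
PUSH 3  → [22, 3]
OVER    → [22, 3, 22]
PUSH 22 → [22, 3, 22, 22]
POP     → [22, 3, 22]
SUB     → [22, -19]
GT      → [1]
DUP     → [1, 1]
MOD     → [0]
POP     → []
PUSH 65 → [65]
LT  — needs 2 operands, stack has 1 → underflow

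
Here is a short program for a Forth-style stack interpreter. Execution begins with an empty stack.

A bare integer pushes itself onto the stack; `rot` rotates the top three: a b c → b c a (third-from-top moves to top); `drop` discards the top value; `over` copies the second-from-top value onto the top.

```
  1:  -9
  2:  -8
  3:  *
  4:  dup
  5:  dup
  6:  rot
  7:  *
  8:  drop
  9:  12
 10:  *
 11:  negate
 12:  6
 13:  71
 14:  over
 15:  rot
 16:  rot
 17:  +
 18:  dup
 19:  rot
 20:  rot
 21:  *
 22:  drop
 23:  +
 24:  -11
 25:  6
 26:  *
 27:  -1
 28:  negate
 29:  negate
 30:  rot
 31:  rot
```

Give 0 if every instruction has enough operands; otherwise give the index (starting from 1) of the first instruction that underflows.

0

-9     : [-9]
-8     : [-9, -8]
*      : [72]
dup    : [72, 72]
dup    : [72, 72, 72]
rot    : [72, 72, 72]
*      : [72, 5184]
drop   : [72]
12     : [72, 12]
*      : [864]
negate : [-864]
6      : [-864, 6]
71     : [-864, 6, 71]
over   : [-864, 6, 71, 6]
rot    : [-864, 71, 6, 6]
rot    : [-864, 6, 6, 71]
+      : [-864, 6, 77]
dup    : [-864, 6, 77, 77]
rot    : [-864, 77, 77, 6]
rot    : [-864, 77, 6, 77]
*      : [-864, 77, 462]
drop   : [-864, 77]
+      : [-787]
-11    : [-787, -11]
6      : [-787, -11, 6]
*      : [-787, -66]
-1     : [-787, -66, -1]
negate : [-787, -66, 1]
negate : [-787, -66, -1]
rot    : [-66, -1, -787]
rot    : [-1, -787, -66]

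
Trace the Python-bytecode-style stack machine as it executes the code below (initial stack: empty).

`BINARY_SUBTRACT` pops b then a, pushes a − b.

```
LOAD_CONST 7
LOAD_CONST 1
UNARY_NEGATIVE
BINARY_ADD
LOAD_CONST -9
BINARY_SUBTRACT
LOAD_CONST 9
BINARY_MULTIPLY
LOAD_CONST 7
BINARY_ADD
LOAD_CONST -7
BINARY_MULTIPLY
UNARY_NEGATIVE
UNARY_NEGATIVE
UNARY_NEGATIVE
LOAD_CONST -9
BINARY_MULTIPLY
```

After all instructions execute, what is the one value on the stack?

-8946

LOAD_CONST 7     [7]
LOAD_CONST 1     [7, 1]
UNARY_NEGATIVE   [7, -1]
BINARY_ADD       [6]
LOAD_CONST -9    [6, -9]
BINARY_SUBTRACT  [15]
LOAD_CONST 9     [15, 9]
BINARY_MULTIPLY  [135]
LOAD_CONST 7     [135, 7]
BINARY_ADD       [142]
LOAD_CONST -7    [142, -7]
BINARY_MULTIPLY  [-994]
UNARY_NEGATIVE   [994]
UNARY_NEGATIVE   [-994]
UNARY_NEGATIVE   [994]
LOAD_CONST -9    [994, -9]
BINARY_MULTIPLY  [-8946]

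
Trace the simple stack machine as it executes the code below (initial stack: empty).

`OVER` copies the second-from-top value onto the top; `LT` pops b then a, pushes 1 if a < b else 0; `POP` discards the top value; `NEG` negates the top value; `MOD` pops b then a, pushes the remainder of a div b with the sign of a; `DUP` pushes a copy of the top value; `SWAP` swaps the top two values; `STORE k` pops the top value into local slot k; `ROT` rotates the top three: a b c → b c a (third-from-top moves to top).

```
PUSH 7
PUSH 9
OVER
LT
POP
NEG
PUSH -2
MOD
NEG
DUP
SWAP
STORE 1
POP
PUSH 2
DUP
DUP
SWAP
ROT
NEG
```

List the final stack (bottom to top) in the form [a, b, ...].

PUSH 7  -> [7]
PUSH 9  -> [7, 9]
OVER    -> [7, 9, 7]
LT      -> [7, 0]
POP     -> [7]
NEG     -> [-7]
PUSH -2 -> [-7, -2]
MOD     -> [-1]
NEG     -> [1]
DUP     -> [1, 1]
SWAP    -> [1, 1]
STORE 1 -> [1]
POP     -> []
PUSH 2  -> [2]
DUP     -> [2, 2]
DUP     -> [2, 2, 2]
SWAP    -> [2, 2, 2]
ROT     -> [2, 2, 2]
NEG     -> [2, 2, -2]

[2, 2, -2]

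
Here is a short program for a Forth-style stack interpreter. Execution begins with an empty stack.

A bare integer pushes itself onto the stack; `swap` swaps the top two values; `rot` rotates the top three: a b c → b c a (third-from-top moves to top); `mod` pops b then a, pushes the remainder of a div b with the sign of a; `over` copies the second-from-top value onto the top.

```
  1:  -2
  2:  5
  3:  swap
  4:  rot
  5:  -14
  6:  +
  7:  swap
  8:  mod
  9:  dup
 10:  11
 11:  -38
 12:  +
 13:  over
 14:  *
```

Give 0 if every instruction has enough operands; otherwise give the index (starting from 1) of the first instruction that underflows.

-2   -> -2
5    -> -2 5
swap -> 5 -2
rot  — needs 3 operands, stack has 2 → underflow

4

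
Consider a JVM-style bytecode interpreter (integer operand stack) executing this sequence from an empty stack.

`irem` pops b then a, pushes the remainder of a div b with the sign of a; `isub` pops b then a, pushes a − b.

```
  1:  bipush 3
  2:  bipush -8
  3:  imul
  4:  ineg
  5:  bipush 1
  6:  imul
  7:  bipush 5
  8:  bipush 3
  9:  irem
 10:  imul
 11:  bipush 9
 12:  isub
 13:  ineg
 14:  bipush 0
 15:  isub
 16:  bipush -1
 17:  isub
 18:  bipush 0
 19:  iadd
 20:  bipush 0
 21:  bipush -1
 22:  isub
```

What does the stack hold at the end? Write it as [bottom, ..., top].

bipush 3  : 3
bipush -8 : 3 -8
imul      : -24
ineg      : 24
bipush 1  : 24 1
imul      : 24
bipush 5  : 24 5
bipush 3  : 24 5 3
irem      : 24 2
imul      : 48
bipush 9  : 48 9
isub      : 39
ineg      : -39
bipush 0  : -39 0
isub      : -39
bipush -1 : -39 -1
isub      : -38
bipush 0  : -38 0
iadd      : -38
bipush 0  : -38 0
bipush -1 : -38 0 -1
isub      : -38 1

[-38, 1]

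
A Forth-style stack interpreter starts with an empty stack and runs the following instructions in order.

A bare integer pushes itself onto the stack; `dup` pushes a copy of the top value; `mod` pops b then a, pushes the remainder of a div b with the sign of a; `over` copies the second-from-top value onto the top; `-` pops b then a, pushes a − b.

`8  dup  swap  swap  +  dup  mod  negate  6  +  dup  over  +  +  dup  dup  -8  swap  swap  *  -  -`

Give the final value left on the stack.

-144

8      -> 8
dup    -> 8 8
swap   -> 8 8
swap   -> 8 8
+      -> 16
dup    -> 16 16
mod    -> 0
negate -> 0
6      -> 0 6
+      -> 6
dup    -> 6 6
over   -> 6 6 6
+      -> 6 12
+      -> 18
dup    -> 18 18
dup    -> 18 18 18
-8     -> 18 18 18 -8
swap   -> 18 18 -8 18
swap   -> 18 18 18 -8
*      -> 18 18 -144
-      -> 18 162
-      -> -144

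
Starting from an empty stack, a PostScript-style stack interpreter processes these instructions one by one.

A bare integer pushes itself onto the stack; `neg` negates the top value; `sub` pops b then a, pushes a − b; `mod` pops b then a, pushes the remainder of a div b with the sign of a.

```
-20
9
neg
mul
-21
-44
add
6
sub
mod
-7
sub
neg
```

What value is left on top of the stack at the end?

-20 -> -20
9   -> -20 9
neg -> -20 -9
mul -> 180
-21 -> 180 -21
-44 -> 180 -21 -44
add -> 180 -65
6   -> 180 -65 6
sub -> 180 -71
mod -> 38
-7  -> 38 -7
sub -> 45
neg -> -45

-45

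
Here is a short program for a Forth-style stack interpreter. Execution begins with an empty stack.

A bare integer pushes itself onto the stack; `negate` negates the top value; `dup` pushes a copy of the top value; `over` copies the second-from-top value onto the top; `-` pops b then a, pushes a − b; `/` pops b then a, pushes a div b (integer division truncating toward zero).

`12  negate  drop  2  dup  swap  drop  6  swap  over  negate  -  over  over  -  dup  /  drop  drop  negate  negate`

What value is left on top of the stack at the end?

6

12     : 12
negate : -12
drop   : (empty)
2      : 2
dup    : 2 2
swap   : 2 2
drop   : 2
6      : 2 6
swap   : 6 2
over   : 6 2 6
negate : 6 2 -6
-      : 6 8
over   : 6 8 6
over   : 6 8 6 8
-      : 6 8 -2
dup    : 6 8 -2 -2
/      : 6 8 1
drop   : 6 8
drop   : 6
negate : -6
negate : 6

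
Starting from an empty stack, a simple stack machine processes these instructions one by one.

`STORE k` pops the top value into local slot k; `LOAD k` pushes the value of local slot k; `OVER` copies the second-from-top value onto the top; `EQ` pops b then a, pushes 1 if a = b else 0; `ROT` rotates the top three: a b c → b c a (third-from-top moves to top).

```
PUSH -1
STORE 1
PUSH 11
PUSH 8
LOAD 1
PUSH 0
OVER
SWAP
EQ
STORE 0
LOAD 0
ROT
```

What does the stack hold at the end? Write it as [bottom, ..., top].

PUSH -1  [-1]
STORE 1  []
PUSH 11  [11]
PUSH 8   [11, 8]
LOAD 1   [11, 8, -1]
PUSH 0   [11, 8, -1, 0]
OVER     [11, 8, -1, 0, -1]
SWAP     [11, 8, -1, -1, 0]
EQ       [11, 8, -1, 0]
STORE 0  [11, 8, -1]
LOAD 0   [11, 8, -1, 0]
ROT      [11, -1, 0, 8]

[11, -1, 0, 8]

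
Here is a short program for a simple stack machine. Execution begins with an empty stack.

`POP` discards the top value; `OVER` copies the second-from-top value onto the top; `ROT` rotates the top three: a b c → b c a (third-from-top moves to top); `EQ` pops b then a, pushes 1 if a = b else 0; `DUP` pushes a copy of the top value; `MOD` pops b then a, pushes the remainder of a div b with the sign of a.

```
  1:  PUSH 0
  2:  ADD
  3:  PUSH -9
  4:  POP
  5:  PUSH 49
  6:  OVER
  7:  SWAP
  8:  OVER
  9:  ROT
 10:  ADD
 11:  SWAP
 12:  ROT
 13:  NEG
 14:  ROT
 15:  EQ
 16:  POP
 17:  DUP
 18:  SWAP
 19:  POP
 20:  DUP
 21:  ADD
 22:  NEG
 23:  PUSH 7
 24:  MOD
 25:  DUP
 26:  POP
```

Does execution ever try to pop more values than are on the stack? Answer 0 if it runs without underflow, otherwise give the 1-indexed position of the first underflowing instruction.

2

PUSH 0 → [0]
ADD  — needs 2 operands, stack has 1 → underflow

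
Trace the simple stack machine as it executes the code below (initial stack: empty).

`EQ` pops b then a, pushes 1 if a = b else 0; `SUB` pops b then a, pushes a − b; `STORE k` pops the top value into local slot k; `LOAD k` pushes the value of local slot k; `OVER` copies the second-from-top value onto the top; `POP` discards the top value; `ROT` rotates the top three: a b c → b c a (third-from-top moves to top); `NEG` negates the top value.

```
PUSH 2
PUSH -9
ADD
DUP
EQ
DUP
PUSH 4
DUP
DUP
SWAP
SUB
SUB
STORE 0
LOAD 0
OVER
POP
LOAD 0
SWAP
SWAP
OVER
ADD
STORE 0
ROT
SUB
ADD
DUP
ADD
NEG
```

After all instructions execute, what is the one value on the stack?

PUSH 2  : 2
PUSH -9 : 2 -9
ADD     : -7
DUP     : -7 -7
EQ      : 1
DUP     : 1 1
PUSH 4  : 1 1 4
DUP     : 1 1 4 4
DUP     : 1 1 4 4 4
SWAP    : 1 1 4 4 4
SUB     : 1 1 4 0
SUB     : 1 1 4
STORE 0 : 1 1
LOAD 0  : 1 1 4
OVER    : 1 1 4 1
POP     : 1 1 4
LOAD 0  : 1 1 4 4
SWAP    : 1 1 4 4
SWAP    : 1 1 4 4
OVER    : 1 1 4 4 4
ADD     : 1 1 4 8
STORE 0 : 1 1 4
ROT     : 1 4 1
SUB     : 1 3
ADD     : 4
DUP     : 4 4
ADD     : 8
NEG     : -8

-8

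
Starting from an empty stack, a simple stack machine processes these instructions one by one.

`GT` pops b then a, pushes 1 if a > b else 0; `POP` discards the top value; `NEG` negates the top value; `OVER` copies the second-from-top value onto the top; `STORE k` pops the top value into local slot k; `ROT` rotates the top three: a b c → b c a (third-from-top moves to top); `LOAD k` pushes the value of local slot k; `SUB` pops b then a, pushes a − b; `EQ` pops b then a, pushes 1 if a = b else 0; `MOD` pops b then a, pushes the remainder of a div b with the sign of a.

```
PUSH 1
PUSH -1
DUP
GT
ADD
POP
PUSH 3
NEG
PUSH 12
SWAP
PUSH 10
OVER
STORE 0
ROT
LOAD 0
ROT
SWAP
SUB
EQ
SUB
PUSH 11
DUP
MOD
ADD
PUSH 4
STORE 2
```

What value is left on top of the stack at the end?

PUSH 1  : 1
PUSH -1 : 1 -1
DUP     : 1 -1 -1
GT      : 1 0
ADD     : 1
POP     : (empty)
PUSH 3  : 3
NEG     : -3
PUSH 12 : -3 12
SWAP    : 12 -3
PUSH 10 : 12 -3 10
OVER    : 12 -3 10 -3
STORE 0 : 12 -3 10
ROT     : -3 10 12
LOAD 0  : -3 10 12 -3
ROT     : -3 12 -3 10
SWAP    : -3 12 10 -3
SUB     : -3 12 13
EQ      : -3 0
SUB     : -3
PUSH 11 : -3 11
DUP     : -3 11 11
MOD     : -3 0
ADD     : -3
PUSH 4  : -3 4
STORE 2 : -3

-3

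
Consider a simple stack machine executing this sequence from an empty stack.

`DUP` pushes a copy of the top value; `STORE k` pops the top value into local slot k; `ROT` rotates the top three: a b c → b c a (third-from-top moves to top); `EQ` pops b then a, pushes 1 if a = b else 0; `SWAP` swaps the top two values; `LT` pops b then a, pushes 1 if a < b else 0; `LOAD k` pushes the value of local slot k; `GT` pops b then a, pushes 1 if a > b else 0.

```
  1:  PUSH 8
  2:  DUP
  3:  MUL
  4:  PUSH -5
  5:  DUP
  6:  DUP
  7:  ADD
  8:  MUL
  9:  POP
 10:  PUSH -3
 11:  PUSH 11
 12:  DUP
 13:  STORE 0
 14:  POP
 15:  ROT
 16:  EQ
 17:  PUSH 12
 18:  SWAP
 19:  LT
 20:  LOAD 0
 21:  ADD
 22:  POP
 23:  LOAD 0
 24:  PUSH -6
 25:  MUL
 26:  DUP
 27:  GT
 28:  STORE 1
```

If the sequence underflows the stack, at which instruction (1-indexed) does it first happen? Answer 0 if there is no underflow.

PUSH 8  : 8
DUP     : 8 8
MUL     : 64
PUSH -5 : 64 -5
DUP     : 64 -5 -5
DUP     : 64 -5 -5 -5
ADD     : 64 -5 -10
MUL     : 64 50
POP     : 64
PUSH -3 : 64 -3
PUSH 11 : 64 -3 11
DUP     : 64 -3 11 11
STORE 0 : 64 -3 11
POP     : 64 -3
ROT  — needs 3 operands, stack has 2 → underflow

15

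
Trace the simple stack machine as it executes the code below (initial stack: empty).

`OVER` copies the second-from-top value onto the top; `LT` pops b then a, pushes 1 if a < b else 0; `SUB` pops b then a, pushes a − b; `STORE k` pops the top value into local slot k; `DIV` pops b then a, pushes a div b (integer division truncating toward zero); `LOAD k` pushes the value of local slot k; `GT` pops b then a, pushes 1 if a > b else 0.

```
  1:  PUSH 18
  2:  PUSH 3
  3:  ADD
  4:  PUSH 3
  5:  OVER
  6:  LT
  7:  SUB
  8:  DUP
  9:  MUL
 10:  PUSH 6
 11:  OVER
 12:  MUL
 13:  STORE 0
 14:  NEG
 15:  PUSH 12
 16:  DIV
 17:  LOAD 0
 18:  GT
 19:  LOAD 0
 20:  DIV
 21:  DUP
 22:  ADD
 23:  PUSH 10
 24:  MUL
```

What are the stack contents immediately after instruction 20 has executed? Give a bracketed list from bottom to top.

PUSH 18  [18]
PUSH 3   [18, 3]
ADD      [21]
PUSH 3   [21, 3]
OVER     [21, 3, 21]
LT       [21, 1]
SUB      [20]
DUP      [20, 20]
MUL      [400]
PUSH 6   [400, 6]
OVER     [400, 6, 400]
MUL      [400, 2400]
STORE 0  [400]
NEG      [-400]
PUSH 12  [-400, 12]
DIV      [-33]
LOAD 0   [-33, 2400]
GT       [0]
LOAD 0   [0, 2400]
DIV      [0]

[0]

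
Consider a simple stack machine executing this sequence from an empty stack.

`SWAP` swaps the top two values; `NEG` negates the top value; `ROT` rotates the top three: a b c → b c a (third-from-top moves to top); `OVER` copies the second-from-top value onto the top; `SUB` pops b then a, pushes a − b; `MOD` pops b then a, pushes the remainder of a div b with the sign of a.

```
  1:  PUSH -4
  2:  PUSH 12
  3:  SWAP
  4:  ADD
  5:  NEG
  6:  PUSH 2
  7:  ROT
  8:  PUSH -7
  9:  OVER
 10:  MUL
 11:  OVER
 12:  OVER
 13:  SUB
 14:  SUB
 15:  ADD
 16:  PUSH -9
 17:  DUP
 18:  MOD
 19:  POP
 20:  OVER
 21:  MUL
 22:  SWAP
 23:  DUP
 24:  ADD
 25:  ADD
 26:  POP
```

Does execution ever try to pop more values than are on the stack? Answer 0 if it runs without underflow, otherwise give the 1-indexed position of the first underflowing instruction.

7

PUSH -4  [-4]
PUSH 12  [-4, 12]
SWAP     [12, -4]
ADD      [8]
NEG      [-8]
PUSH 2   [-8, 2]
ROT  — needs 3 operands, stack has 2 → underflow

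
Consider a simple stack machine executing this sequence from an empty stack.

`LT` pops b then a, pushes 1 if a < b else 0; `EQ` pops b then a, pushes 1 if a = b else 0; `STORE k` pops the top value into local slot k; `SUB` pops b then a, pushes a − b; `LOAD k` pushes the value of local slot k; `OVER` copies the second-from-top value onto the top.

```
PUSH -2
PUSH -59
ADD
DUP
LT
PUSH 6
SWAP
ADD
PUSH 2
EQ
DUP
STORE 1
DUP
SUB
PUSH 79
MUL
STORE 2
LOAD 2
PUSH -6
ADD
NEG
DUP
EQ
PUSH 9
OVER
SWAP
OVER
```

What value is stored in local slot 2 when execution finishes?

PUSH -2   [-2]
PUSH -59  [-2, -59]
ADD       [-61]
DUP       [-61, -61]
LT        [0]
PUSH 6    [0, 6]
SWAP      [6, 0]
ADD       [6]
PUSH 2    [6, 2]
EQ        [0]
DUP       [0, 0]
STORE 1   [0]
DUP       [0, 0]
SUB       [0]
PUSH 79   [0, 79]
MUL       [0]
STORE 2   []
LOAD 2    [0]
PUSH -6   [0, -6]
ADD       [-6]
NEG       [6]
DUP       [6, 6]
EQ        [1]
PUSH 9    [1, 9]
OVER      [1, 9, 1]
SWAP      [1, 1, 9]
OVER      [1, 1, 9, 1]

0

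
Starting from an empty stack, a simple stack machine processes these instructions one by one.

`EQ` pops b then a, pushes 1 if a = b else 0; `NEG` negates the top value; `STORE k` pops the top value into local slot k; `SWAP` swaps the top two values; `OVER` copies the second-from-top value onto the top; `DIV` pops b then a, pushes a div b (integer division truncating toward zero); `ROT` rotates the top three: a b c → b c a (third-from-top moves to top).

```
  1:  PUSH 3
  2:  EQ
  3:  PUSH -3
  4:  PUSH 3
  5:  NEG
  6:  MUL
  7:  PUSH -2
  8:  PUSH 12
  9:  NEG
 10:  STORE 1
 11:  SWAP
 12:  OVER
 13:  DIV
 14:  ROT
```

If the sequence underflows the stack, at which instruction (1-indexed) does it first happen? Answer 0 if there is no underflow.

2

PUSH 3 -> 3
EQ  — needs 2 operands, stack has 1 → underflow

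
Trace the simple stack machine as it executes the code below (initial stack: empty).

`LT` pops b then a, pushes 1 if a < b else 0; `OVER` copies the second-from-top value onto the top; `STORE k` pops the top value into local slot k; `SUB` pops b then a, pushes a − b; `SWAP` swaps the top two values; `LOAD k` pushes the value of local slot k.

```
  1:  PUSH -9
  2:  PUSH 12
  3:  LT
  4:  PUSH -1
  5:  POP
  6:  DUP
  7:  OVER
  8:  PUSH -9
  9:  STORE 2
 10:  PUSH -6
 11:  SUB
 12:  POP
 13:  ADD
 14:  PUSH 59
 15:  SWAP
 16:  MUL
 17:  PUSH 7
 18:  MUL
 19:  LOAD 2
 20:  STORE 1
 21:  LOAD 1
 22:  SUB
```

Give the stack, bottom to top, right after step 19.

PUSH -9 : [-9]
PUSH 12 : [-9, 12]
LT      : [1]
PUSH -1 : [1, -1]
POP     : [1]
DUP     : [1, 1]
OVER    : [1, 1, 1]
PUSH -9 : [1, 1, 1, -9]
STORE 2 : [1, 1, 1]
PUSH -6 : [1, 1, 1, -6]
SUB     : [1, 1, 7]
POP     : [1, 1]
ADD     : [2]
PUSH 59 : [2, 59]
SWAP    : [59, 2]
MUL     : [118]
PUSH 7  : [118, 7]
MUL     : [826]
LOAD 2  : [826, -9]

[826, -9]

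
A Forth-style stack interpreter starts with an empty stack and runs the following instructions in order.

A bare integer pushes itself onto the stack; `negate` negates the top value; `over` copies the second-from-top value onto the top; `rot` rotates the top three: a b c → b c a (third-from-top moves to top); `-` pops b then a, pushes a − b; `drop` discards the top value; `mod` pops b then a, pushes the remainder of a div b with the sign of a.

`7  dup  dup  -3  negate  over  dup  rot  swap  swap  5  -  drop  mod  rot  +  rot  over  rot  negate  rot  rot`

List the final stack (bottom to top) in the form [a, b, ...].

[7, -7, 7, 7]

7      → [7]
dup    → [7, 7]
dup    → [7, 7, 7]
-3     → [7, 7, 7, -3]
negate → [7, 7, 7, 3]
over   → [7, 7, 7, 3, 7]
dup    → [7, 7, 7, 3, 7, 7]
rot    → [7, 7, 7, 7, 7, 3]
swap   → [7, 7, 7, 7, 3, 7]
swap   → [7, 7, 7, 7, 7, 3]
5      → [7, 7, 7, 7, 7, 3, 5]
-      → [7, 7, 7, 7, 7, -2]
drop   → [7, 7, 7, 7, 7]
mod    → [7, 7, 7, 0]
rot    → [7, 7, 0, 7]
+      → [7, 7, 7]
rot    → [7, 7, 7]
over   → [7, 7, 7, 7]
rot    → [7, 7, 7, 7]
negate → [7, 7, 7, -7]
rot    → [7, 7, -7, 7]
rot    → [7, -7, 7, 7]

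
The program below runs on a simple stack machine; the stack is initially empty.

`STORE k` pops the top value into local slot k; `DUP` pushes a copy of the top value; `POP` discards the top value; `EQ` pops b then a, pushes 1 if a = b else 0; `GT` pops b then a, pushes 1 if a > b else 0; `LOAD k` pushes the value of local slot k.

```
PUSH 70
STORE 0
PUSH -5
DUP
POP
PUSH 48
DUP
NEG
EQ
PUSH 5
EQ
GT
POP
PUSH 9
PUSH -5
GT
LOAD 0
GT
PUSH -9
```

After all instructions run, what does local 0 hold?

PUSH 70 -> [70]
STORE 0 -> []
PUSH -5 -> [-5]
DUP     -> [-5, -5]
POP     -> [-5]
PUSH 48 -> [-5, 48]
DUP     -> [-5, 48, 48]
NEG     -> [-5, 48, -48]
EQ      -> [-5, 0]
PUSH 5  -> [-5, 0, 5]
EQ      -> [-5, 0]
GT      -> [0]
POP     -> []
PUSH 9  -> [9]
PUSH -5 -> [9, -5]
GT      -> [1]
LOAD 0  -> [1, 70]
GT      -> [0]
PUSH -9 -> [0, -9]

70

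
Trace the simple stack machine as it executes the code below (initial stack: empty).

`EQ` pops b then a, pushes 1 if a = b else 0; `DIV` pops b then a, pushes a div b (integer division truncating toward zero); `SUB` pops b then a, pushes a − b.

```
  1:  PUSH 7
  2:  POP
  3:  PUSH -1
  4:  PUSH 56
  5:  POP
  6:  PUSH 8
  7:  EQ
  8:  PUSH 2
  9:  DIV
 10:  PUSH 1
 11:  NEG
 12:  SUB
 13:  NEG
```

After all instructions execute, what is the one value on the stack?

-1

PUSH 7   7
POP      (empty)
PUSH -1  -1
PUSH 56  -1 56
POP      -1
PUSH 8   -1 8
EQ       0
PUSH 2   0 2
DIV      0
PUSH 1   0 1
NEG      0 -1
SUB      1
NEG      -1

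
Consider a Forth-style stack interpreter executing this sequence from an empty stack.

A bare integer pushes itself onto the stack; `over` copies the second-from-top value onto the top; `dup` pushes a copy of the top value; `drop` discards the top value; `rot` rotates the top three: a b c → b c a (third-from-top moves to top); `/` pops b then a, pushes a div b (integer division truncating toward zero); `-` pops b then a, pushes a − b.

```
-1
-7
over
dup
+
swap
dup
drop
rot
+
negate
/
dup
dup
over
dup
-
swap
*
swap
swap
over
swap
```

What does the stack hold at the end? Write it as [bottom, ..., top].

[0, 0, 0, 0]

-1     : -1
-7     : -1 -7
over   : -1 -7 -1
dup    : -1 -7 -1 -1
+      : -1 -7 -2
swap   : -1 -2 -7
dup    : -1 -2 -7 -7
drop   : -1 -2 -7
rot    : -2 -7 -1
+      : -2 -8
negate : -2 8
/      : 0
dup    : 0 0
dup    : 0 0 0
over   : 0 0 0 0
dup    : 0 0 0 0 0
-      : 0 0 0 0
swap   : 0 0 0 0
*      : 0 0 0
swap   : 0 0 0
swap   : 0 0 0
over   : 0 0 0 0
swap   : 0 0 0 0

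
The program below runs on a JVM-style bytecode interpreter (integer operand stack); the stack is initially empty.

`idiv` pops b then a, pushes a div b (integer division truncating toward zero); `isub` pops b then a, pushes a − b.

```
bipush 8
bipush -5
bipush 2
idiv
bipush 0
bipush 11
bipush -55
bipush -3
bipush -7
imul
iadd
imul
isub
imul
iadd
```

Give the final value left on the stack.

bipush 8   → 8
bipush -5  → 8 -5
bipush 2   → 8 -5 2
idiv       → 8 -2
bipush 0   → 8 -2 0
bipush 11  → 8 -2 0 11
bipush -55 → 8 -2 0 11 -55
bipush -3  → 8 -2 0 11 -55 -3
bipush -7  → 8 -2 0 11 -55 -3 -7
imul       → 8 -2 0 11 -55 21
iadd       → 8 -2 0 11 -34
imul       → 8 -2 0 -374
isub       → 8 -2 374
imul       → 8 -748
iadd       → -740

-740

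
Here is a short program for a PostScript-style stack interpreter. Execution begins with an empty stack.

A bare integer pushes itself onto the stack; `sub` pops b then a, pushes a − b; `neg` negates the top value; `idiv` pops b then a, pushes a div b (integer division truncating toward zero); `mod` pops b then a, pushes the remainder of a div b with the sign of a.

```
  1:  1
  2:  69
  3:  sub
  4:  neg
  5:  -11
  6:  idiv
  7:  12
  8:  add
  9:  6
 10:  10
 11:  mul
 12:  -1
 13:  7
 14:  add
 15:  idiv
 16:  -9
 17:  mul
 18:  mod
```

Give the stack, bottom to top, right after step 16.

1    -> [1]
69   -> [1, 69]
sub  -> [-68]
neg  -> [68]
-11  -> [68, -11]
idiv -> [-6]
12   -> [-6, 12]
add  -> [6]
6    -> [6, 6]
10   -> [6, 6, 10]
mul  -> [6, 60]
-1   -> [6, 60, -1]
7    -> [6, 60, -1, 7]
add  -> [6, 60, 6]
idiv -> [6, 10]
-9   -> [6, 10, -9]

[6, 10, -9]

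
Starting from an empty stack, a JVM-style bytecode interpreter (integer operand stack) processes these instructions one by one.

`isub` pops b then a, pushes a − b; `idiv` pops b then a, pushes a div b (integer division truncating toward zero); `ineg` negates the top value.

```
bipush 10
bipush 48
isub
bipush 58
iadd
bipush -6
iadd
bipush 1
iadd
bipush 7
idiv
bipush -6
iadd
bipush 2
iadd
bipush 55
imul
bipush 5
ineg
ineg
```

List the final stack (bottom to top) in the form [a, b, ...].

[-110, 5]

bipush 10 -> 10
bipush 48 -> 10 48
isub      -> -38
bipush 58 -> -38 58
iadd      -> 20
bipush -6 -> 20 -6
iadd      -> 14
bipush 1  -> 14 1
iadd      -> 15
bipush 7  -> 15 7
idiv      -> 2
bipush -6 -> 2 -6
iadd      -> -4
bipush 2  -> -4 2
iadd      -> -2
bipush 55 -> -2 55
imul      -> -110
bipush 5  -> -110 5
ineg      -> -110 -5
ineg      -> -110 5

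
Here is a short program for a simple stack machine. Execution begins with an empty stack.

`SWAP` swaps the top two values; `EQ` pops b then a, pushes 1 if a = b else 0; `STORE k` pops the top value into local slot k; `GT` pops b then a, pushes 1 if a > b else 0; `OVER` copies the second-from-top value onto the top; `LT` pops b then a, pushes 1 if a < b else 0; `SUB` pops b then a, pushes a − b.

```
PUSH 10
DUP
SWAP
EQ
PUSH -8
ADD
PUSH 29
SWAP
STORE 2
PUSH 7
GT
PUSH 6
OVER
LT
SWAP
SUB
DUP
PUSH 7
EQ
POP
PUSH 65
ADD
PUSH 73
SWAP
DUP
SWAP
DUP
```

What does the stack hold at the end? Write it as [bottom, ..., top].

PUSH 10 → [10]
DUP     → [10, 10]
SWAP    → [10, 10]
EQ      → [1]
PUSH -8 → [1, -8]
ADD     → [-7]
PUSH 29 → [-7, 29]
SWAP    → [29, -7]
STORE 2 → [29]
PUSH 7  → [29, 7]
GT      → [1]
PUSH 6  → [1, 6]
OVER    → [1, 6, 1]
LT      → [1, 0]
SWAP    → [0, 1]
SUB     → [-1]
DUP     → [-1, -1]
PUSH 7  → [-1, -1, 7]
EQ      → [-1, 0]
POP     → [-1]
PUSH 65 → [-1, 65]
ADD     → [64]
PUSH 73 → [64, 73]
SWAP    → [73, 64]
DUP     → [73, 64, 64]
SWAP    → [73, 64, 64]
DUP     → [73, 64, 64, 64]

[73, 64, 64, 64]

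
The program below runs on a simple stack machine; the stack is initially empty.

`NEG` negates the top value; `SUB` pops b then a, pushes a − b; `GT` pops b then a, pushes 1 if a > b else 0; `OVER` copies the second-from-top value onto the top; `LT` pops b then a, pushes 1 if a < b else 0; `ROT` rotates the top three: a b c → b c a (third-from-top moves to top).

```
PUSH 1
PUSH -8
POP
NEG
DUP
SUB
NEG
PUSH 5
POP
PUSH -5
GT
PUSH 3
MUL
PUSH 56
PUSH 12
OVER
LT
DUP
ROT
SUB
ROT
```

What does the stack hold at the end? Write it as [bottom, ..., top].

[1, -55, 3]

PUSH 1  : [1]
PUSH -8 : [1, -8]
POP     : [1]
NEG     : [-1]
DUP     : [-1, -1]
SUB     : [0]
NEG     : [0]
PUSH 5  : [0, 5]
POP     : [0]
PUSH -5 : [0, -5]
GT      : [1]
PUSH 3  : [1, 3]
MUL     : [3]
PUSH 56 : [3, 56]
PUSH 12 : [3, 56, 12]
OVER    : [3, 56, 12, 56]
LT      : [3, 56, 1]
DUP     : [3, 56, 1, 1]
ROT     : [3, 1, 1, 56]
SUB     : [3, 1, -55]
ROT     : [1, -55, 3]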